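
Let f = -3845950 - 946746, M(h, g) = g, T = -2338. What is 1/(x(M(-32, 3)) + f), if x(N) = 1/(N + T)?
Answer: -2335/11190945161 ≈ -2.0865e-7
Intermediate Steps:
f = -4792696
x(N) = 1/(-2338 + N) (x(N) = 1/(N - 2338) = 1/(-2338 + N))
1/(x(M(-32, 3)) + f) = 1/(1/(-2338 + 3) - 4792696) = 1/(1/(-2335) - 4792696) = 1/(-1/2335 - 4792696) = 1/(-11190945161/2335) = -2335/11190945161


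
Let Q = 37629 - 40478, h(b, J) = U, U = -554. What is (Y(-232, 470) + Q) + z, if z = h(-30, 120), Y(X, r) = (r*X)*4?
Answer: -439563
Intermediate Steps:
Y(X, r) = 4*X*r (Y(X, r) = (X*r)*4 = 4*X*r)
h(b, J) = -554
z = -554
Q = -2849
(Y(-232, 470) + Q) + z = (4*(-232)*470 - 2849) - 554 = (-436160 - 2849) - 554 = -439009 - 554 = -439563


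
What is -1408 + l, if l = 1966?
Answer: 558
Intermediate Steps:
-1408 + l = -1408 + 1966 = 558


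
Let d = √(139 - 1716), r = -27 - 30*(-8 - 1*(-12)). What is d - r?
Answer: 147 + I*√1577 ≈ 147.0 + 39.711*I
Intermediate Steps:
r = -147 (r = -27 - 30*(-8 + 12) = -27 - 30*4 = -27 - 120 = -147)
d = I*√1577 (d = √(-1577) = I*√1577 ≈ 39.711*I)
d - r = I*√1577 - 1*(-147) = I*√1577 + 147 = 147 + I*√1577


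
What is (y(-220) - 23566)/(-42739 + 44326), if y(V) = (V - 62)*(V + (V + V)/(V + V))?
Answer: 38192/1587 ≈ 24.066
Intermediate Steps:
y(V) = (1 + V)*(-62 + V) (y(V) = (-62 + V)*(V + (2*V)/((2*V))) = (-62 + V)*(V + (2*V)*(1/(2*V))) = (-62 + V)*(V + 1) = (-62 + V)*(1 + V) = (1 + V)*(-62 + V))
(y(-220) - 23566)/(-42739 + 44326) = ((-62 + (-220)² - 61*(-220)) - 23566)/(-42739 + 44326) = ((-62 + 48400 + 13420) - 23566)/1587 = (61758 - 23566)*(1/1587) = 38192*(1/1587) = 38192/1587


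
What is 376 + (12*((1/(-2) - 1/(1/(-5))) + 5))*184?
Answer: 21352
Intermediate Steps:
376 + (12*((1/(-2) - 1/(1/(-5))) + 5))*184 = 376 + (12*((1*(-½) - 1/(-⅕)) + 5))*184 = 376 + (12*((-½ - 1*(-5)) + 5))*184 = 376 + (12*((-½ + 5) + 5))*184 = 376 + (12*(9/2 + 5))*184 = 376 + (12*(19/2))*184 = 376 + 114*184 = 376 + 20976 = 21352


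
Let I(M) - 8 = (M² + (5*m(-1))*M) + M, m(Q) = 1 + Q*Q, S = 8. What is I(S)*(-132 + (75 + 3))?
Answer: -8640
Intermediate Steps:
m(Q) = 1 + Q²
I(M) = 8 + M² + 11*M (I(M) = 8 + ((M² + (5*(1 + (-1)²))*M) + M) = 8 + ((M² + (5*(1 + 1))*M) + M) = 8 + ((M² + (5*2)*M) + M) = 8 + ((M² + 10*M) + M) = 8 + (M² + 11*M) = 8 + M² + 11*M)
I(S)*(-132 + (75 + 3)) = (8 + 8² + 11*8)*(-132 + (75 + 3)) = (8 + 64 + 88)*(-132 + 78) = 160*(-54) = -8640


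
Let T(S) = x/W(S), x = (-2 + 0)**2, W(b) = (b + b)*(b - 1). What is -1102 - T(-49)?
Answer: -1349951/1225 ≈ -1102.0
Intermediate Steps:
W(b) = 2*b*(-1 + b) (W(b) = (2*b)*(-1 + b) = 2*b*(-1 + b))
x = 4 (x = (-2)**2 = 4)
T(S) = 2/(S*(-1 + S)) (T(S) = 4/((2*S*(-1 + S))) = 4*(1/(2*S*(-1 + S))) = 2/(S*(-1 + S)))
-1102 - T(-49) = -1102 - 2/((-49)*(-1 - 49)) = -1102 - 2*(-1)/(49*(-50)) = -1102 - 2*(-1)*(-1)/(49*50) = -1102 - 1*1/1225 = -1102 - 1/1225 = -1349951/1225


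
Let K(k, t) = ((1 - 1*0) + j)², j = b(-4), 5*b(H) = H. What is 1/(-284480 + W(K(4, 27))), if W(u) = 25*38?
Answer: -1/283530 ≈ -3.5270e-6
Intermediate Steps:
b(H) = H/5
j = -⅘ (j = (⅕)*(-4) = -⅘ ≈ -0.80000)
K(k, t) = 1/25 (K(k, t) = ((1 - 1*0) - ⅘)² = ((1 + 0) - ⅘)² = (1 - ⅘)² = (⅕)² = 1/25)
W(u) = 950
1/(-284480 + W(K(4, 27))) = 1/(-284480 + 950) = 1/(-283530) = -1/283530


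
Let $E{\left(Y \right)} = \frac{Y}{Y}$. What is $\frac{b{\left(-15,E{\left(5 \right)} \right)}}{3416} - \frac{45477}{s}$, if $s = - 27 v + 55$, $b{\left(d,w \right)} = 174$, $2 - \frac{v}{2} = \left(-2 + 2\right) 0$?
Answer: $\frac{77679327}{90524} \approx 858.11$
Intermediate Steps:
$E{\left(Y \right)} = 1$
$v = 4$ ($v = 4 - 2 \left(-2 + 2\right) 0 = 4 - 2 \cdot 0 \cdot 0 = 4 - 0 = 4 + 0 = 4$)
$s = -53$ ($s = \left(-27\right) 4 + 55 = -108 + 55 = -53$)
$\frac{b{\left(-15,E{\left(5 \right)} \right)}}{3416} - \frac{45477}{s} = \frac{174}{3416} - \frac{45477}{-53} = 174 \cdot \frac{1}{3416} - - \frac{45477}{53} = \frac{87}{1708} + \frac{45477}{53} = \frac{77679327}{90524}$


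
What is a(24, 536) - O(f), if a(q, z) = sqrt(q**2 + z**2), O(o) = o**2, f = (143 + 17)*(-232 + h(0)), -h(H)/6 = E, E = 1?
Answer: -1450086400 + 8*sqrt(4498) ≈ -1.4501e+9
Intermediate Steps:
h(H) = -6 (h(H) = -6*1 = -6)
f = -38080 (f = (143 + 17)*(-232 - 6) = 160*(-238) = -38080)
a(24, 536) - O(f) = sqrt(24**2 + 536**2) - 1*(-38080)**2 = sqrt(576 + 287296) - 1*1450086400 = sqrt(287872) - 1450086400 = 8*sqrt(4498) - 1450086400 = -1450086400 + 8*sqrt(4498)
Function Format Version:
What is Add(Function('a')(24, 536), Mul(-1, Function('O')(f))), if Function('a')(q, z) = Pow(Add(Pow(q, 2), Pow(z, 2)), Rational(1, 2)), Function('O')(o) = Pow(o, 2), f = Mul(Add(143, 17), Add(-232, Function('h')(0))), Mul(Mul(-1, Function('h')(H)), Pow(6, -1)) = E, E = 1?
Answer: Add(-1450086400, Mul(8, Pow(4498, Rational(1, 2)))) ≈ -1.4501e+9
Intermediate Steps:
Function('h')(H) = -6 (Function('h')(H) = Mul(-6, 1) = -6)
f = -38080 (f = Mul(Add(143, 17), Add(-232, -6)) = Mul(160, -238) = -38080)
Add(Function('a')(24, 536), Mul(-1, Function('O')(f))) = Add(Pow(Add(Pow(24, 2), Pow(536, 2)), Rational(1, 2)), Mul(-1, Pow(-38080, 2))) = Add(Pow(Add(576, 287296), Rational(1, 2)), Mul(-1, 1450086400)) = Add(Pow(287872, Rational(1, 2)), -1450086400) = Add(Mul(8, Pow(4498, Rational(1, 2))), -1450086400) = Add(-1450086400, Mul(8, Pow(4498, Rational(1, 2))))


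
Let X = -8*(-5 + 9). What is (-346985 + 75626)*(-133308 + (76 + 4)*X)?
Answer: 36869004612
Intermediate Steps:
X = -32 (X = -8*4 = -32)
(-346985 + 75626)*(-133308 + (76 + 4)*X) = (-346985 + 75626)*(-133308 + (76 + 4)*(-32)) = -271359*(-133308 + 80*(-32)) = -271359*(-133308 - 2560) = -271359*(-135868) = 36869004612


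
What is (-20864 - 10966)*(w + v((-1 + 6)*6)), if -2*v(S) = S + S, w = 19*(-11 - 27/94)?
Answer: 365710785/47 ≈ 7.7811e+6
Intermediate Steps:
w = -20159/94 (w = 19*(-11 - 27*1/94) = 19*(-11 - 27/94) = 19*(-1061/94) = -20159/94 ≈ -214.46)
v(S) = -S (v(S) = -(S + S)/2 = -S)
(-20864 - 10966)*(w + v((-1 + 6)*6)) = (-20864 - 10966)*(-20159/94 - (-1 + 6)*6) = -31830*(-20159/94 - 5*6) = -31830*(-20159/94 - 1*30) = -31830*(-20159/94 - 30) = -31830*(-22979/94) = 365710785/47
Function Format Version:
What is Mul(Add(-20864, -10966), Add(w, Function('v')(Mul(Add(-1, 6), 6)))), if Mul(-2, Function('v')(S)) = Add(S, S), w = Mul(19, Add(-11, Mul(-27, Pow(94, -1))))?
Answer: Rational(365710785, 47) ≈ 7.7811e+6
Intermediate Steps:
w = Rational(-20159, 94) (w = Mul(19, Add(-11, Mul(-27, Rational(1, 94)))) = Mul(19, Add(-11, Rational(-27, 94))) = Mul(19, Rational(-1061, 94)) = Rational(-20159, 94) ≈ -214.46)
Function('v')(S) = Mul(-1, S) (Function('v')(S) = Mul(Rational(-1, 2), Add(S, S)) = Mul(Rational(-1, 2), Mul(2, S)) = Mul(-1, S))
Mul(Add(-20864, -10966), Add(w, Function('v')(Mul(Add(-1, 6), 6)))) = Mul(Add(-20864, -10966), Add(Rational(-20159, 94), Mul(-1, Mul(Add(-1, 6), 6)))) = Mul(-31830, Add(Rational(-20159, 94), Mul(-1, Mul(5, 6)))) = Mul(-31830, Add(Rational(-20159, 94), Mul(-1, 30))) = Mul(-31830, Add(Rational(-20159, 94), -30)) = Mul(-31830, Rational(-22979, 94)) = Rational(365710785, 47)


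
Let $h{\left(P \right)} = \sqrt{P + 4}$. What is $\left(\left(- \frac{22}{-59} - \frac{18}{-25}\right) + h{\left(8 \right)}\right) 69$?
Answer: $\frac{111228}{1475} + 138 \sqrt{3} \approx 314.43$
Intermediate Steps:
$h{\left(P \right)} = \sqrt{4 + P}$
$\left(\left(- \frac{22}{-59} - \frac{18}{-25}\right) + h{\left(8 \right)}\right) 69 = \left(\left(- \frac{22}{-59} - \frac{18}{-25}\right) + \sqrt{4 + 8}\right) 69 = \left(\left(\left(-22\right) \left(- \frac{1}{59}\right) - - \frac{18}{25}\right) + \sqrt{12}\right) 69 = \left(\left(\frac{22}{59} + \frac{18}{25}\right) + 2 \sqrt{3}\right) 69 = \left(\frac{1612}{1475} + 2 \sqrt{3}\right) 69 = \frac{111228}{1475} + 138 \sqrt{3}$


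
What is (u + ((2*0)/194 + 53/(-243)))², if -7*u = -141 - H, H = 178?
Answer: 5951505316/2893401 ≈ 2056.9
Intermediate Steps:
u = 319/7 (u = -(-141 - 1*178)/7 = -(-141 - 178)/7 = -⅐*(-319) = 319/7 ≈ 45.571)
(u + ((2*0)/194 + 53/(-243)))² = (319/7 + ((2*0)/194 + 53/(-243)))² = (319/7 + (0*(1/194) + 53*(-1/243)))² = (319/7 + (0 - 53/243))² = (319/7 - 53/243)² = (77146/1701)² = 5951505316/2893401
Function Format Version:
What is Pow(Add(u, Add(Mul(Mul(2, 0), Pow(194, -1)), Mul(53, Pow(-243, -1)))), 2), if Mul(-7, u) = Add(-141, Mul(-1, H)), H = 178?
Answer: Rational(5951505316, 2893401) ≈ 2056.9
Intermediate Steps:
u = Rational(319, 7) (u = Mul(Rational(-1, 7), Add(-141, Mul(-1, 178))) = Mul(Rational(-1, 7), Add(-141, -178)) = Mul(Rational(-1, 7), -319) = Rational(319, 7) ≈ 45.571)
Pow(Add(u, Add(Mul(Mul(2, 0), Pow(194, -1)), Mul(53, Pow(-243, -1)))), 2) = Pow(Add(Rational(319, 7), Add(Mul(Mul(2, 0), Pow(194, -1)), Mul(53, Pow(-243, -1)))), 2) = Pow(Add(Rational(319, 7), Add(Mul(0, Rational(1, 194)), Mul(53, Rational(-1, 243)))), 2) = Pow(Add(Rational(319, 7), Add(0, Rational(-53, 243))), 2) = Pow(Add(Rational(319, 7), Rational(-53, 243)), 2) = Pow(Rational(77146, 1701), 2) = Rational(5951505316, 2893401)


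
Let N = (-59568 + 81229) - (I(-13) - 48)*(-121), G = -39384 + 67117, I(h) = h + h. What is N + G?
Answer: 40440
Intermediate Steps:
I(h) = 2*h
G = 27733
N = 12707 (N = (-59568 + 81229) - (2*(-13) - 48)*(-121) = 21661 - (-26 - 48)*(-121) = 21661 - (-74)*(-121) = 21661 - 1*8954 = 21661 - 8954 = 12707)
N + G = 12707 + 27733 = 40440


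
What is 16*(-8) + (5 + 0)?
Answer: -123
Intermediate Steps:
16*(-8) + (5 + 0) = -128 + 5 = -123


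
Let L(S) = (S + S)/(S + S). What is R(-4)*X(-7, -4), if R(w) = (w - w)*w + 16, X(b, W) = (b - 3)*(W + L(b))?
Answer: 480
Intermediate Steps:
L(S) = 1 (L(S) = (2*S)/((2*S)) = (2*S)*(1/(2*S)) = 1)
X(b, W) = (1 + W)*(-3 + b) (X(b, W) = (b - 3)*(W + 1) = (-3 + b)*(1 + W) = (1 + W)*(-3 + b))
R(w) = 16 (R(w) = 0*w + 16 = 0 + 16 = 16)
R(-4)*X(-7, -4) = 16*(-3 - 7 - 3*(-4) - 4*(-7)) = 16*(-3 - 7 + 12 + 28) = 16*30 = 480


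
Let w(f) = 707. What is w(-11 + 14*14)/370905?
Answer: 707/370905 ≈ 0.0019061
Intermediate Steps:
w(-11 + 14*14)/370905 = 707/370905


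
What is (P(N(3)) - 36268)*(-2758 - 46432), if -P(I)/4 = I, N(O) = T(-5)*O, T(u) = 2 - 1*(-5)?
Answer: 1788154880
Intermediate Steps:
T(u) = 7 (T(u) = 2 + 5 = 7)
N(O) = 7*O
P(I) = -4*I
(P(N(3)) - 36268)*(-2758 - 46432) = (-28*3 - 36268)*(-2758 - 46432) = (-4*21 - 36268)*(-49190) = (-84 - 36268)*(-49190) = -36352*(-49190) = 1788154880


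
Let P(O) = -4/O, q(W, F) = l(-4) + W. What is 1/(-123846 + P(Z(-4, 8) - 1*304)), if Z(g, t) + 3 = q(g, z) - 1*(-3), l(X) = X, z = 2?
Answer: -78/9659987 ≈ -8.0745e-6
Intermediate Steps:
q(W, F) = -4 + W
Z(g, t) = -4 + g (Z(g, t) = -3 + ((-4 + g) - 1*(-3)) = -3 + ((-4 + g) + 3) = -3 + (-1 + g) = -4 + g)
1/(-123846 + P(Z(-4, 8) - 1*304)) = 1/(-123846 - 4/((-4 - 4) - 1*304)) = 1/(-123846 - 4/(-8 - 304)) = 1/(-123846 - 4/(-312)) = 1/(-123846 - 4*(-1/312)) = 1/(-123846 + 1/78) = 1/(-9659987/78) = -78/9659987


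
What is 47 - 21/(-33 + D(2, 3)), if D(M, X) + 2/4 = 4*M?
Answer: 813/17 ≈ 47.824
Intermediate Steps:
D(M, X) = -½ + 4*M
47 - 21/(-33 + D(2, 3)) = 47 - 21/(-33 + (-½ + 4*2)) = 47 - 21/(-33 + (-½ + 8)) = 47 - 21/(-33 + 15/2) = 47 - 21/(-51/2) = 47 - 21*(-2/51) = 47 + 14/17 = 813/17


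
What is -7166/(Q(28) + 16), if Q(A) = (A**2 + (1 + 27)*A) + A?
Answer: -3583/806 ≈ -4.4454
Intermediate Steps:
Q(A) = A**2 + 29*A (Q(A) = (A**2 + 28*A) + A = A**2 + 29*A)
-7166/(Q(28) + 16) = -7166/(28*(29 + 28) + 16) = -7166/(28*57 + 16) = -7166/(1596 + 16) = -7166/1612 = -7166*1/1612 = -3583/806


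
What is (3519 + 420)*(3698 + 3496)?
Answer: 28337166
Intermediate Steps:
(3519 + 420)*(3698 + 3496) = 3939*7194 = 28337166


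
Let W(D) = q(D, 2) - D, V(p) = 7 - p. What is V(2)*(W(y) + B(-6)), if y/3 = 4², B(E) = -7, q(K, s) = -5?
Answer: -300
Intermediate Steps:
y = 48 (y = 3*4² = 3*16 = 48)
W(D) = -5 - D
V(2)*(W(y) + B(-6)) = (7 - 1*2)*((-5 - 1*48) - 7) = (7 - 2)*((-5 - 48) - 7) = 5*(-53 - 7) = 5*(-60) = -300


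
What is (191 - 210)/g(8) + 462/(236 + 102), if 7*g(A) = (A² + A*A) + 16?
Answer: 10787/24336 ≈ 0.44325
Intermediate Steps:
g(A) = 16/7 + 2*A²/7 (g(A) = ((A² + A*A) + 16)/7 = ((A² + A²) + 16)/7 = (2*A² + 16)/7 = (16 + 2*A²)/7 = 16/7 + 2*A²/7)
(191 - 210)/g(8) + 462/(236 + 102) = (191 - 210)/(16/7 + (2/7)*8²) + 462/(236 + 102) = -19/(16/7 + (2/7)*64) + 462/338 = -19/(16/7 + 128/7) + 462*(1/338) = -19/144/7 + 231/169 = -19*7/144 + 231/169 = -133/144 + 231/169 = 10787/24336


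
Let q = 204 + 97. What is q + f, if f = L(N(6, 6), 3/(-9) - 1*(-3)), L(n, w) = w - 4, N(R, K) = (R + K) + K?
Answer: 899/3 ≈ 299.67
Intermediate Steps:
N(R, K) = R + 2*K (N(R, K) = (K + R) + K = R + 2*K)
L(n, w) = -4 + w
f = -4/3 (f = -4 + (3/(-9) - 1*(-3)) = -4 + (3*(-⅑) + 3) = -4 + (-⅓ + 3) = -4 + 8/3 = -4/3 ≈ -1.3333)
q = 301
q + f = 301 - 4/3 = 899/3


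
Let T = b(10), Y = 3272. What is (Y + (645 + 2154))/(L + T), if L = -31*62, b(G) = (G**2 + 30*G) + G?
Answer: -6071/1512 ≈ -4.0152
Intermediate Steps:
b(G) = G**2 + 31*G
L = -1922
T = 410 (T = 10*(31 + 10) = 10*41 = 410)
(Y + (645 + 2154))/(L + T) = (3272 + (645 + 2154))/(-1922 + 410) = (3272 + 2799)/(-1512) = 6071*(-1/1512) = -6071/1512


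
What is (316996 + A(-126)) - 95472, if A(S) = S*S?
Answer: 237400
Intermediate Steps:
A(S) = S²
(316996 + A(-126)) - 95472 = (316996 + (-126)²) - 95472 = (316996 + 15876) - 95472 = 332872 - 95472 = 237400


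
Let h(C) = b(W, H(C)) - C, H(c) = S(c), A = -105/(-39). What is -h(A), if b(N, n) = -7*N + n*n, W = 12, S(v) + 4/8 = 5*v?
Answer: -54965/676 ≈ -81.309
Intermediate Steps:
S(v) = -1/2 + 5*v
A = 35/13 (A = -105*(-1/39) = 35/13 ≈ 2.6923)
H(c) = -1/2 + 5*c
b(N, n) = n**2 - 7*N (b(N, n) = -7*N + n**2 = n**2 - 7*N)
h(C) = -84 + (-1/2 + 5*C)**2 - C (h(C) = ((-1/2 + 5*C)**2 - 7*12) - C = ((-1/2 + 5*C)**2 - 84) - C = (-84 + (-1/2 + 5*C)**2) - C = -84 + (-1/2 + 5*C)**2 - C)
-h(A) = -(-335/4 - 6*35/13 + 25*(35/13)**2) = -(-335/4 - 210/13 + 25*(1225/169)) = -(-335/4 - 210/13 + 30625/169) = -1*54965/676 = -54965/676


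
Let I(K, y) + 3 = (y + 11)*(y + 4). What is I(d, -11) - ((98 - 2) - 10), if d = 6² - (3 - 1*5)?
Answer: -89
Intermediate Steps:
d = 38 (d = 36 - (3 - 5) = 36 - 1*(-2) = 36 + 2 = 38)
I(K, y) = -3 + (4 + y)*(11 + y) (I(K, y) = -3 + (y + 11)*(y + 4) = -3 + (11 + y)*(4 + y) = -3 + (4 + y)*(11 + y))
I(d, -11) - ((98 - 2) - 10) = (41 + (-11)² + 15*(-11)) - ((98 - 2) - 10) = (41 + 121 - 165) - (96 - 10) = -3 - 1*86 = -3 - 86 = -89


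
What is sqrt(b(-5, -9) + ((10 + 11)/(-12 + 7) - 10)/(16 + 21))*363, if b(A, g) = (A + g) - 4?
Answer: 363*I*sqrt(629185)/185 ≈ 1556.4*I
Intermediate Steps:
b(A, g) = -4 + A + g
sqrt(b(-5, -9) + ((10 + 11)/(-12 + 7) - 10)/(16 + 21))*363 = sqrt((-4 - 5 - 9) + ((10 + 11)/(-12 + 7) - 10)/(16 + 21))*363 = sqrt(-18 + (21/(-5) - 10)/37)*363 = sqrt(-18 + (21*(-1/5) - 10)*(1/37))*363 = sqrt(-18 + (-21/5 - 10)*(1/37))*363 = sqrt(-18 - 71/5*1/37)*363 = sqrt(-18 - 71/185)*363 = sqrt(-3401/185)*363 = (I*sqrt(629185)/185)*363 = 363*I*sqrt(629185)/185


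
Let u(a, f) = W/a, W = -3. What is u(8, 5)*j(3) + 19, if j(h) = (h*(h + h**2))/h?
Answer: 29/2 ≈ 14.500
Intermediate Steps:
u(a, f) = -3/a
j(h) = h + h**2
u(8, 5)*j(3) + 19 = (-3/8)*(3*(1 + 3)) + 19 = (-3*1/8)*(3*4) + 19 = -3/8*12 + 19 = -9/2 + 19 = 29/2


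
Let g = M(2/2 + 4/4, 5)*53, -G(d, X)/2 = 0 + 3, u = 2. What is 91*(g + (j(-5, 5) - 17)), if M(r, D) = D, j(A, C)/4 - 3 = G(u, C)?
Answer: 21476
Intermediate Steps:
G(d, X) = -6 (G(d, X) = -2*(0 + 3) = -2*3 = -6)
j(A, C) = -12 (j(A, C) = 12 + 4*(-6) = 12 - 24 = -12)
g = 265 (g = 5*53 = 265)
91*(g + (j(-5, 5) - 17)) = 91*(265 + (-12 - 17)) = 91*(265 - 29) = 91*236 = 21476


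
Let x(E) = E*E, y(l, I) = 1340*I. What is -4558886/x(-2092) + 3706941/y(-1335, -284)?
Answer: -1122388968299/104094196240 ≈ -10.782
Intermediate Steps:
x(E) = E**2
-4558886/x(-2092) + 3706941/y(-1335, -284) = -4558886/((-2092)**2) + 3706941/((1340*(-284))) = -4558886/4376464 + 3706941/(-380560) = -4558886*1/4376464 + 3706941*(-1/380560) = -2279443/2188232 - 3706941/380560 = -1122388968299/104094196240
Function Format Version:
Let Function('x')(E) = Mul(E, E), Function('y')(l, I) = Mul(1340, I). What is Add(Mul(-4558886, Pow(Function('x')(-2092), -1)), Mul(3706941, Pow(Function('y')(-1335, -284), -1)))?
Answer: Rational(-1122388968299, 104094196240) ≈ -10.782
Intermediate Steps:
Function('x')(E) = Pow(E, 2)
Add(Mul(-4558886, Pow(Function('x')(-2092), -1)), Mul(3706941, Pow(Function('y')(-1335, -284), -1))) = Add(Mul(-4558886, Pow(Pow(-2092, 2), -1)), Mul(3706941, Pow(Mul(1340, -284), -1))) = Add(Mul(-4558886, Pow(4376464, -1)), Mul(3706941, Pow(-380560, -1))) = Add(Mul(-4558886, Rational(1, 4376464)), Mul(3706941, Rational(-1, 380560))) = Add(Rational(-2279443, 2188232), Rational(-3706941, 380560)) = Rational(-1122388968299, 104094196240)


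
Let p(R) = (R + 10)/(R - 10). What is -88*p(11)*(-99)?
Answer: 182952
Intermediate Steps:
p(R) = (10 + R)/(-10 + R)
-88*p(11)*(-99) = -88*(10 + 11)/(-10 + 11)*(-99) = -88*21/1*(-99) = -88*21*(-99) = -1848*(-99) = 182952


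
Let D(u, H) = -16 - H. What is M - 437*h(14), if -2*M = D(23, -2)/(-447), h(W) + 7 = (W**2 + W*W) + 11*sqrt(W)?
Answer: -75205522/447 - 4807*sqrt(14) ≈ -1.8623e+5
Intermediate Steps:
h(W) = -7 + 2*W**2 + 11*sqrt(W) (h(W) = -7 + ((W**2 + W*W) + 11*sqrt(W)) = -7 + ((W**2 + W**2) + 11*sqrt(W)) = -7 + (2*W**2 + 11*sqrt(W)) = -7 + 2*W**2 + 11*sqrt(W))
M = -7/447 (M = -(-16 - 1*(-2))/(2*(-447)) = -(-16 + 2)*(-1)/(2*447) = -(-7)*(-1)/447 = -1/2*14/447 = -7/447 ≈ -0.015660)
M - 437*h(14) = -7/447 - 437*(-7 + 2*14**2 + 11*sqrt(14)) = -7/447 - 437*(-7 + 2*196 + 11*sqrt(14)) = -7/447 - 437*(-7 + 392 + 11*sqrt(14)) = -7/447 - 437*(385 + 11*sqrt(14)) = -7/447 + (-168245 - 4807*sqrt(14)) = -75205522/447 - 4807*sqrt(14)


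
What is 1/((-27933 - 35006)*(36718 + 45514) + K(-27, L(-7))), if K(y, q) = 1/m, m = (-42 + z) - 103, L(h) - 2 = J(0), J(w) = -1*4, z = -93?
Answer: -238/1231792763825 ≈ -1.9321e-10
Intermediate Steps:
J(w) = -4
L(h) = -2 (L(h) = 2 - 4 = -2)
m = -238 (m = (-42 - 93) - 103 = -135 - 103 = -238)
K(y, q) = -1/238 (K(y, q) = 1/(-238) = -1/238)
1/((-27933 - 35006)*(36718 + 45514) + K(-27, L(-7))) = 1/((-27933 - 35006)*(36718 + 45514) - 1/238) = 1/(-62939*82232 - 1/238) = 1/(-5175599848 - 1/238) = 1/(-1231792763825/238) = -238/1231792763825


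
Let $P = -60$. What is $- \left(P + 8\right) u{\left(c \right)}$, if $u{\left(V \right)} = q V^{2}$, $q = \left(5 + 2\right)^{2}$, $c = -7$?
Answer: $124852$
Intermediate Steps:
$q = 49$ ($q = 7^{2} = 49$)
$u{\left(V \right)} = 49 V^{2}$
$- \left(P + 8\right) u{\left(c \right)} = - \left(-60 + 8\right) 49 \left(-7\right)^{2} = - \left(-52\right) 49 \cdot 49 = - \left(-52\right) 2401 = \left(-1\right) \left(-124852\right) = 124852$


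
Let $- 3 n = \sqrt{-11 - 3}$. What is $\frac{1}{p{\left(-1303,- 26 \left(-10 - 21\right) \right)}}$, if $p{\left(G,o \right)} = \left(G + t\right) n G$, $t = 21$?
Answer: $\frac{3 i \sqrt{14}}{23386244} \approx 4.7998 \cdot 10^{-7} i$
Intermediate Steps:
$n = - \frac{i \sqrt{14}}{3}$ ($n = - \frac{\sqrt{-11 - 3}}{3} = - \frac{\sqrt{-14}}{3} = - \frac{i \sqrt{14}}{3} \approx - 1.2472 i$)
$p{\left(G,o \right)} = - \frac{i G \sqrt{14} \left(21 + G\right)}{3}$ ($p{\left(G,o \right)} = \left(G + 21\right) \left(- \frac{i \sqrt{14}}{3}\right) G = \left(21 + G\right) \left(- \frac{i \sqrt{14}}{3}\right) G = - \frac{i \sqrt{14} \left(21 + G\right)}{3} G = - \frac{i G \sqrt{14} \left(21 + G\right)}{3}$)
$\frac{1}{p{\left(-1303,- 26 \left(-10 - 21\right) \right)}} = \frac{1}{\left(- \frac{1}{3}\right) i \left(-1303\right) \sqrt{14} \left(21 - 1303\right)} = \frac{1}{\left(- \frac{1}{3}\right) i \left(-1303\right) \sqrt{14} \left(-1282\right)} = \frac{1}{\left(- \frac{1670446}{3}\right) i \sqrt{14}} = \frac{3 i \sqrt{14}}{23386244}$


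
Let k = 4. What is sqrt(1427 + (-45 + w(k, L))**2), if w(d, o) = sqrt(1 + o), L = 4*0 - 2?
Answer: sqrt(3451 - 90*I) ≈ 58.75 - 0.766*I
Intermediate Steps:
L = -2 (L = 0 - 2 = -2)
sqrt(1427 + (-45 + w(k, L))**2) = sqrt(1427 + (-45 + sqrt(1 - 2))**2) = sqrt(1427 + (-45 + sqrt(-1))**2) = sqrt(1427 + (-45 + I)**2)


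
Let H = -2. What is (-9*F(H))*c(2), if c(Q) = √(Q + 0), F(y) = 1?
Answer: -9*√2 ≈ -12.728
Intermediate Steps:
c(Q) = √Q
(-9*F(H))*c(2) = (-9*1)*√2 = -9*√2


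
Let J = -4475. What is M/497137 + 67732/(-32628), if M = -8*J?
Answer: -8126000221/4055146509 ≈ -2.0039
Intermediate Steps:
M = 35800 (M = -8*(-4475) = 35800)
M/497137 + 67732/(-32628) = 35800/497137 + 67732/(-32628) = 35800*(1/497137) + 67732*(-1/32628) = 35800/497137 - 16933/8157 = -8126000221/4055146509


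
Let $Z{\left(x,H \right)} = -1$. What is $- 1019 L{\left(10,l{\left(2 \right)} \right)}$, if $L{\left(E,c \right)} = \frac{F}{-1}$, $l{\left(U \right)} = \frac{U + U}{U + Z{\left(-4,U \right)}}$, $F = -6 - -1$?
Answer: $-5095$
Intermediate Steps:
$F = -5$ ($F = -6 + 1 = -5$)
$l{\left(U \right)} = \frac{2 U}{-1 + U}$ ($l{\left(U \right)} = \frac{U + U}{U - 1} = \frac{2 U}{-1 + U}$)
$L{\left(E,c \right)} = 5$ ($L{\left(E,c \right)} = - \frac{5}{-1} = \left(-5\right) \left(-1\right) = 5$)
$- 1019 L{\left(10,l{\left(2 \right)} \right)} = \left(-1019\right) 5 = -5095$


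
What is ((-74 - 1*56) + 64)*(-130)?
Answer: 8580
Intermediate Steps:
((-74 - 1*56) + 64)*(-130) = ((-74 - 56) + 64)*(-130) = (-130 + 64)*(-130) = -66*(-130) = 8580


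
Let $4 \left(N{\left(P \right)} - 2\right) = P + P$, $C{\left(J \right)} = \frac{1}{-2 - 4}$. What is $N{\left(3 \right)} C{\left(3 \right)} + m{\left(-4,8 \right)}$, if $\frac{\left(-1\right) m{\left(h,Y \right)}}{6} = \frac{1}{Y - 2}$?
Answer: $- \frac{19}{12} \approx -1.5833$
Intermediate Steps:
$C{\left(J \right)} = - \frac{1}{6}$ ($C{\left(J \right)} = \frac{1}{-6} = - \frac{1}{6}$)
$N{\left(P \right)} = 2 + \frac{P}{2}$ ($N{\left(P \right)} = 2 + \frac{P + P}{4} = 2 + \frac{2 P}{4} = 2 + \frac{P}{2}$)
$m{\left(h,Y \right)} = - \frac{6}{-2 + Y}$ ($m{\left(h,Y \right)} = - \frac{6}{Y - 2} = - \frac{6}{-2 + Y}$)
$N{\left(3 \right)} C{\left(3 \right)} + m{\left(-4,8 \right)} = \left(2 + \frac{1}{2} \cdot 3\right) \left(- \frac{1}{6}\right) - \frac{6}{-2 + 8} = \left(2 + \frac{3}{2}\right) \left(- \frac{1}{6}\right) - \frac{6}{6} = \frac{7}{2} \left(- \frac{1}{6}\right) - 1 = - \frac{7}{12} - 1 = - \frac{19}{12}$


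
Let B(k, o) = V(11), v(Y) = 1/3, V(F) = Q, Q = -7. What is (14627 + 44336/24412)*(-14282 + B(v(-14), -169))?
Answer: -75042184305/359 ≈ -2.0903e+8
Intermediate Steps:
V(F) = -7
v(Y) = ⅓
B(k, o) = -7
(14627 + 44336/24412)*(-14282 + B(v(-14), -169)) = (14627 + 44336/24412)*(-14282 - 7) = (14627 + 44336*(1/24412))*(-14289) = (14627 + 652/359)*(-14289) = (5251745/359)*(-14289) = -75042184305/359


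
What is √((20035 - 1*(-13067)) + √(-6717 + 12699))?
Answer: √(33102 + √5982) ≈ 182.15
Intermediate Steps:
√((20035 - 1*(-13067)) + √(-6717 + 12699)) = √((20035 + 13067) + √5982) = √(33102 + √5982)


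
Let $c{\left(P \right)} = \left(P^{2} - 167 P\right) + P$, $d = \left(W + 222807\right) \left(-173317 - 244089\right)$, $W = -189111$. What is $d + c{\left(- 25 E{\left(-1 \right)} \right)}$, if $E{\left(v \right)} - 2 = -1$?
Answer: $-14064907801$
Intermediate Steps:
$E{\left(v \right)} = 1$ ($E{\left(v \right)} = 2 - 1 = 1$)
$d = -14064912576$ ($d = \left(-189111 + 222807\right) \left(-173317 - 244089\right) = 33696 \left(-417406\right) = -14064912576$)
$c{\left(P \right)} = P^{2} - 166 P$
$d + c{\left(- 25 E{\left(-1 \right)} \right)} = -14064912576 + \left(-25\right) 1 \left(-166 - 25\right) = -14064912576 - 25 \left(-166 - 25\right) = -14064912576 - -4775 = -14064912576 + 4775 = -14064907801$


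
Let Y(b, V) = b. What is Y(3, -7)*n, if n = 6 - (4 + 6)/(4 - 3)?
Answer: -12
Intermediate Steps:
n = -4 (n = 6 - 10/1 = 6 - 10 = -4)
Y(3, -7)*n = 3*(-4) = -12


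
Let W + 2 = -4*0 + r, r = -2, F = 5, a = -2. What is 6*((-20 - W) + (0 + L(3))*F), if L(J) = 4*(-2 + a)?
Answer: -576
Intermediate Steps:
L(J) = -16 (L(J) = 4*(-2 - 2) = 4*(-4) = -16)
W = -4 (W = -2 + (-4*0 - 2) = -2 + (0 - 2) = -2 - 2 = -4)
6*((-20 - W) + (0 + L(3))*F) = 6*((-20 - 1*(-4)) + (0 - 16)*5) = 6*((-20 + 4) - 16*5) = 6*(-16 - 80) = 6*(-96) = -576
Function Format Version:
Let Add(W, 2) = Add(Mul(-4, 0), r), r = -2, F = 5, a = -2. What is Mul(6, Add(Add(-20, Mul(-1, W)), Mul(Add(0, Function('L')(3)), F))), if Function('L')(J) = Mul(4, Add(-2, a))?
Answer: -576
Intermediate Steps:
Function('L')(J) = -16 (Function('L')(J) = Mul(4, Add(-2, -2)) = Mul(4, -4) = -16)
W = -4 (W = Add(-2, Add(Mul(-4, 0), -2)) = Add(-2, Add(0, -2)) = Add(-2, -2) = -4)
Mul(6, Add(Add(-20, Mul(-1, W)), Mul(Add(0, Function('L')(3)), F))) = Mul(6, Add(Add(-20, Mul(-1, -4)), Mul(Add(0, -16), 5))) = Mul(6, Add(Add(-20, 4), Mul(-16, 5))) = Mul(6, Add(-16, -80)) = Mul(6, -96) = -576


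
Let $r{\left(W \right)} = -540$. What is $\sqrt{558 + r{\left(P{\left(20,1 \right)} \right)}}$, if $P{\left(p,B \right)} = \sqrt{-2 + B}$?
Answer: $3 \sqrt{2} \approx 4.2426$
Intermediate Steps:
$\sqrt{558 + r{\left(P{\left(20,1 \right)} \right)}} = \sqrt{558 - 540} = \sqrt{18} = 3 \sqrt{2}$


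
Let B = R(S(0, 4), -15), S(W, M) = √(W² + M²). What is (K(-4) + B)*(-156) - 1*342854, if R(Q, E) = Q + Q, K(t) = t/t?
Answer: -344258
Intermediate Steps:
S(W, M) = √(M² + W²)
K(t) = 1
R(Q, E) = 2*Q
B = 8 (B = 2*√(4² + 0²) = 2*√(16 + 0) = 2*√16 = 2*4 = 8)
(K(-4) + B)*(-156) - 1*342854 = (1 + 8)*(-156) - 1*342854 = 9*(-156) - 342854 = -1404 - 342854 = -344258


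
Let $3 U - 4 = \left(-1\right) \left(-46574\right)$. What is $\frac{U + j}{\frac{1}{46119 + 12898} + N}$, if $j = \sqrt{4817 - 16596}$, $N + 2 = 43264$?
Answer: $\frac{916297942}{2553193455} + \frac{59017 i \sqrt{11779}}{2553193455} \approx 0.35888 + 0.0025087 i$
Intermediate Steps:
$N = 43262$ ($N = -2 + 43264 = 43262$)
$j = i \sqrt{11779}$ ($j = \sqrt{-11779} = i \sqrt{11779} \approx 108.53 i$)
$U = 15526$ ($U = \frac{4}{3} + \frac{\left(-1\right) \left(-46574\right)}{3} = \frac{4}{3} + \frac{1}{3} \cdot 46574 = \frac{4}{3} + \frac{46574}{3} = 15526$)
$\frac{U + j}{\frac{1}{46119 + 12898} + N} = \frac{15526 + i \sqrt{11779}}{\frac{1}{46119 + 12898} + 43262} = \frac{15526 + i \sqrt{11779}}{\frac{1}{59017} + 43262} = \frac{15526 + i \sqrt{11779}}{\frac{2553193455}{59017}} = \left(15526 + i \sqrt{11779}\right) \frac{59017}{2553193455} = \frac{916297942}{2553193455} + \frac{59017 i \sqrt{11779}}{2553193455}$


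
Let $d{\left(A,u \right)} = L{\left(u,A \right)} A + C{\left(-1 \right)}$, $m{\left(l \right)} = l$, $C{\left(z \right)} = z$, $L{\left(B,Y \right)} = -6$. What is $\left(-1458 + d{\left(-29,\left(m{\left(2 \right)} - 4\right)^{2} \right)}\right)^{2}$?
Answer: $1651225$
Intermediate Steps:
$d{\left(A,u \right)} = -1 - 6 A$ ($d{\left(A,u \right)} = - 6 A - 1 = -1 - 6 A$)
$\left(-1458 + d{\left(-29,\left(m{\left(2 \right)} - 4\right)^{2} \right)}\right)^{2} = \left(-1458 - -173\right)^{2} = \left(-1458 + \left(-1 + 174\right)\right)^{2} = \left(-1458 + 173\right)^{2} = \left(-1285\right)^{2} = 1651225$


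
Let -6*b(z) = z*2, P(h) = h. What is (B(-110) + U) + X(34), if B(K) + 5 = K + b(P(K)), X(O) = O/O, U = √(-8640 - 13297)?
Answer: -232/3 + I*√21937 ≈ -77.333 + 148.11*I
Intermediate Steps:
U = I*√21937 (U = √(-21937) = I*√21937 ≈ 148.11*I)
b(z) = -z/3 (b(z) = -z*2/6 = -z/3)
X(O) = 1
B(K) = -5 + 2*K/3 (B(K) = -5 + (K - K/3) = -5 + 2*K/3)
(B(-110) + U) + X(34) = ((-5 + (⅔)*(-110)) + I*√21937) + 1 = ((-5 - 220/3) + I*√21937) + 1 = (-235/3 + I*√21937) + 1 = -232/3 + I*√21937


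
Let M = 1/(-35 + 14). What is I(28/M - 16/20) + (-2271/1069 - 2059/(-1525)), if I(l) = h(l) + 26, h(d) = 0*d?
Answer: 41123646/1630225 ≈ 25.226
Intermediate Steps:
h(d) = 0
M = -1/21 (M = 1/(-21) = -1/21 ≈ -0.047619)
I(l) = 26 (I(l) = 0 + 26 = 26)
I(28/M - 16/20) + (-2271/1069 - 2059/(-1525)) = 26 + (-2271/1069 - 2059/(-1525)) = 26 + (-2271*1/1069 - 2059*(-1/1525)) = 26 + (-2271/1069 + 2059/1525) = 26 - 1262204/1630225 = 41123646/1630225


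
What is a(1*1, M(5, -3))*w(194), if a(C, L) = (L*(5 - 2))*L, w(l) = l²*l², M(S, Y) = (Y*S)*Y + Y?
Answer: 7495951280832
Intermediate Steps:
M(S, Y) = Y + S*Y² (M(S, Y) = (S*Y)*Y + Y = S*Y² + Y = Y + S*Y²)
w(l) = l⁴
a(C, L) = 3*L² (a(C, L) = (L*3)*L = (3*L)*L = 3*L²)
a(1*1, M(5, -3))*w(194) = (3*(-3*(1 + 5*(-3)))²)*194⁴ = (3*(-3*(1 - 15))²)*1416468496 = (3*(-3*(-14))²)*1416468496 = (3*42²)*1416468496 = (3*1764)*1416468496 = 5292*1416468496 = 7495951280832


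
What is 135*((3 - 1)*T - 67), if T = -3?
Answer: -9855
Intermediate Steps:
135*((3 - 1)*T - 67) = 135*((3 - 1)*(-3) - 67) = 135*(2*(-3) - 67) = 135*(-6 - 67) = 135*(-73) = -9855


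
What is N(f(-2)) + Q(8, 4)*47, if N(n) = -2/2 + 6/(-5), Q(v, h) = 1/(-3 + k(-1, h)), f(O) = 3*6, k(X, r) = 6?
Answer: 202/15 ≈ 13.467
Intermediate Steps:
f(O) = 18
Q(v, h) = ⅓ (Q(v, h) = 1/(-3 + 6) = 1/3 = ⅓)
N(n) = -11/5 (N(n) = -2*½ + 6*(-⅕) = -1 - 6/5 = -11/5)
N(f(-2)) + Q(8, 4)*47 = -11/5 + (⅓)*47 = -11/5 + 47/3 = 202/15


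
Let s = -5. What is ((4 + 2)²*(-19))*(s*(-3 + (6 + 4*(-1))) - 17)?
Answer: 8208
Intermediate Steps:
((4 + 2)²*(-19))*(s*(-3 + (6 + 4*(-1))) - 17) = ((4 + 2)²*(-19))*(-5*(-3 + (6 + 4*(-1))) - 17) = (6²*(-19))*(-5*(-3 + (6 - 4)) - 17) = (36*(-19))*(-5*(-3 + 2) - 17) = -684*(-5*(-1) - 17) = -684*(5 - 17) = -684*(-12) = 8208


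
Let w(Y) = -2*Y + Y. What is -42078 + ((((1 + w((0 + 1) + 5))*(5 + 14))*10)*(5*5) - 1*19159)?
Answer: -84987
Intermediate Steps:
w(Y) = -Y
-42078 + ((((1 + w((0 + 1) + 5))*(5 + 14))*10)*(5*5) - 1*19159) = -42078 + ((((1 - ((0 + 1) + 5))*(5 + 14))*10)*(5*5) - 1*19159) = -42078 + ((((1 - (1 + 5))*19)*10)*25 - 19159) = -42078 + ((((1 - 1*6)*19)*10)*25 - 19159) = -42078 + ((((1 - 6)*19)*10)*25 - 19159) = -42078 + ((-5*19*10)*25 - 19159) = -42078 + (-95*10*25 - 19159) = -42078 + (-950*25 - 19159) = -42078 + (-23750 - 19159) = -42078 - 42909 = -84987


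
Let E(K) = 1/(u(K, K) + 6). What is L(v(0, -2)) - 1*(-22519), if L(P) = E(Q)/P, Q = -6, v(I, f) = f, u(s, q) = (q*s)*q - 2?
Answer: 9548057/424 ≈ 22519.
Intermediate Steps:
u(s, q) = -2 + s*q**2 (u(s, q) = s*q**2 - 2 = -2 + s*q**2)
E(K) = 1/(4 + K**3) (E(K) = 1/((-2 + K*K**2) + 6) = 1/((-2 + K**3) + 6) = 1/(4 + K**3))
L(P) = -1/(212*P) (L(P) = 1/((4 + (-6)**3)*P) = 1/((4 - 216)*P) = 1/((-212)*P) = -1/(212*P))
L(v(0, -2)) - 1*(-22519) = -1/212/(-2) - 1*(-22519) = -1/212*(-1/2) + 22519 = 1/424 + 22519 = 9548057/424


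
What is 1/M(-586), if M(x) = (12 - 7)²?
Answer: 1/25 ≈ 0.040000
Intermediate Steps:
M(x) = 25 (M(x) = 5² = 25)
1/M(-586) = 1/25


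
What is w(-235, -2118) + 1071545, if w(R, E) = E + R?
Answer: 1069192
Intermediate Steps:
w(-235, -2118) + 1071545 = (-2118 - 235) + 1071545 = -2353 + 1071545 = 1069192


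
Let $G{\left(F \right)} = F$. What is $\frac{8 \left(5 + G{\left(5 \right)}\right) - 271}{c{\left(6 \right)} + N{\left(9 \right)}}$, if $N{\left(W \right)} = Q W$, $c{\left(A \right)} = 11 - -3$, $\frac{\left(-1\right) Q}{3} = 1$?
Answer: $\frac{191}{13} \approx 14.692$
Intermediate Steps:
$Q = -3$ ($Q = \left(-3\right) 1 = -3$)
$c{\left(A \right)} = 14$ ($c{\left(A \right)} = 11 + 3 = 14$)
$N{\left(W \right)} = - 3 W$
$\frac{8 \left(5 + G{\left(5 \right)}\right) - 271}{c{\left(6 \right)} + N{\left(9 \right)}} = \frac{8 \left(5 + 5\right) - 271}{14 - 27} = \frac{8 \cdot 10 - 271}{14 - 27} = \frac{80 - 271}{-13} = \left(-191\right) \left(- \frac{1}{13}\right) = \frac{191}{13}$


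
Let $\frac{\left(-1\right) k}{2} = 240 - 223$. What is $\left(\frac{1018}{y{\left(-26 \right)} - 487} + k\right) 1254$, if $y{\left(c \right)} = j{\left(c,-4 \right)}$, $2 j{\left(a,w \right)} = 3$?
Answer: $- \frac{43952700}{971} \approx -45265.0$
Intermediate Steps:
$j{\left(a,w \right)} = \frac{3}{2}$ ($j{\left(a,w \right)} = \frac{1}{2} \cdot 3 = \frac{3}{2}$)
$y{\left(c \right)} = \frac{3}{2}$
$k = -34$ ($k = - 2 \left(240 - 223\right) = \left(-2\right) 17 = -34$)
$\left(\frac{1018}{y{\left(-26 \right)} - 487} + k\right) 1254 = \left(\frac{1018}{\frac{3}{2} - 487} - 34\right) 1254 = \left(\frac{1018}{- \frac{971}{2}} - 34\right) 1254 = \left(1018 \left(- \frac{2}{971}\right) - 34\right) 1254 = \left(- \frac{2036}{971} - 34\right) 1254 = \left(- \frac{35050}{971}\right) 1254 = - \frac{43952700}{971}$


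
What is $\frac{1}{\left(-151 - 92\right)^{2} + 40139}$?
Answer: $\frac{1}{99188} \approx 1.0082 \cdot 10^{-5}$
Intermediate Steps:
$\frac{1}{\left(-151 - 92\right)^{2} + 40139} = \frac{1}{\left(-243\right)^{2} + 40139} = \frac{1}{59049 + 40139} = \frac{1}{99188}$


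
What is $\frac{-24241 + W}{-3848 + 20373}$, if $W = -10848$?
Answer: $- \frac{35089}{16525} \approx -2.1234$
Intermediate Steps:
$\frac{-24241 + W}{-3848 + 20373} = \frac{-24241 - 10848}{-3848 + 20373} = - \frac{35089}{16525}$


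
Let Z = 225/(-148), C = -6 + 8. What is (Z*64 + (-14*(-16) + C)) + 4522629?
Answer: 167342035/37 ≈ 4.5228e+6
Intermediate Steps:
C = 2
Z = -225/148 (Z = 225*(-1/148) = -225/148 ≈ -1.5203)
(Z*64 + (-14*(-16) + C)) + 4522629 = (-225/148*64 + (-14*(-16) + 2)) + 4522629 = (-3600/37 + (224 + 2)) + 4522629 = (-3600/37 + 226) + 4522629 = 4762/37 + 4522629 = 167342035/37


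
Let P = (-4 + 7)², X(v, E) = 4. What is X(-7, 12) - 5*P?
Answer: -41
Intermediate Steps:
P = 9 (P = 3² = 9)
X(-7, 12) - 5*P = 4 - 5*9 = 4 - 45 = -41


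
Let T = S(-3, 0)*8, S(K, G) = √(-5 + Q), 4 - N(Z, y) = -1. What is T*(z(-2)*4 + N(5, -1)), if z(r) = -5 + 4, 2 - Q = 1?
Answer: 16*I ≈ 16.0*I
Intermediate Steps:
Q = 1 (Q = 2 - 1*1 = 2 - 1 = 1)
z(r) = -1
N(Z, y) = 5 (N(Z, y) = 4 - 1*(-1) = 4 + 1 = 5)
S(K, G) = 2*I (S(K, G) = √(-5 + 1) = √(-4) = 2*I)
T = 16*I (T = (2*I)*8 = 16*I ≈ 16.0*I)
T*(z(-2)*4 + N(5, -1)) = (16*I)*(-1*4 + 5) = (16*I)*(-4 + 5) = (16*I)*1 = 16*I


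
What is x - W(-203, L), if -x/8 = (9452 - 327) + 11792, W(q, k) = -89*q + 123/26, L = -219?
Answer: -4820601/26 ≈ -1.8541e+5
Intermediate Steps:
W(q, k) = 123/26 - 89*q (W(q, k) = -89*q + 123*(1/26) = -89*q + 123/26 = 123/26 - 89*q)
x = -167336 (x = -8*((9452 - 327) + 11792) = -8*(9125 + 11792) = -8*20917 = -167336)
x - W(-203, L) = -167336 - (123/26 - 89*(-203)) = -167336 - (123/26 + 18067) = -167336 - 1*469865/26 = -167336 - 469865/26 = -4820601/26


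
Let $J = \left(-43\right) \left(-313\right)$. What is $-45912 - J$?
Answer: $-59371$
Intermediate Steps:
$J = 13459$
$-45912 - J = -45912 - 13459 = -59371$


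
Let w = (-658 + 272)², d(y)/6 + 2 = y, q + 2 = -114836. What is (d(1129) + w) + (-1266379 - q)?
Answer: -995783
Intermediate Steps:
q = -114838 (q = -2 - 114836 = -114838)
d(y) = -12 + 6*y
w = 148996 (w = (-386)² = 148996)
(d(1129) + w) + (-1266379 - q) = ((-12 + 6*1129) + 148996) + (-1266379 - 1*(-114838)) = ((-12 + 6774) + 148996) + (-1266379 + 114838) = (6762 + 148996) - 1151541 = 155758 - 1151541 = -995783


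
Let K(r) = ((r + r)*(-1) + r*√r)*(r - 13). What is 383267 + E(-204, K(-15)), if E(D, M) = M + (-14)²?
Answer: 382623 + 420*I*√15 ≈ 3.8262e+5 + 1626.7*I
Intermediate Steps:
K(r) = (-13 + r)*(r^(3/2) - 2*r) (K(r) = ((2*r)*(-1) + r^(3/2))*(-13 + r) = (-2*r + r^(3/2))*(-13 + r) = (r^(3/2) - 2*r)*(-13 + r) = (-13 + r)*(r^(3/2) - 2*r))
E(D, M) = 196 + M (E(D, M) = M + 196 = 196 + M)
383267 + E(-204, K(-15)) = 383267 + (196 + ((-15)^(5/2) - (-195)*I*√15 - 2*(-15)² + 26*(-15))) = 383267 + (196 + (225*I*√15 - (-195)*I*√15 - 2*225 - 390)) = 383267 + (196 + (225*I*√15 + 195*I*√15 - 450 - 390)) = 383267 + (196 + (-840 + 420*I*√15)) = 383267 + (-644 + 420*I*√15) = 382623 + 420*I*√15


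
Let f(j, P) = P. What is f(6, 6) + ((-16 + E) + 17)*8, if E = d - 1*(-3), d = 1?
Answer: 46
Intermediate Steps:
E = 4 (E = 1 - 1*(-3) = 1 + 3 = 4)
f(6, 6) + ((-16 + E) + 17)*8 = 6 + ((-16 + 4) + 17)*8 = 6 + (-12 + 17)*8 = 6 + 5*8 = 6 + 40 = 46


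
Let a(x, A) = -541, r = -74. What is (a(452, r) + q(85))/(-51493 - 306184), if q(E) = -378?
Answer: 919/357677 ≈ 0.0025694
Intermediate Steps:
(a(452, r) + q(85))/(-51493 - 306184) = (-541 - 378)/(-51493 - 306184) = -919/(-357677) = -919*(-1/357677) = 919/357677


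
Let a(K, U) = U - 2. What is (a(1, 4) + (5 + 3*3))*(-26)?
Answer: -416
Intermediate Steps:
a(K, U) = -2 + U
(a(1, 4) + (5 + 3*3))*(-26) = ((-2 + 4) + (5 + 3*3))*(-26) = (2 + (5 + 9))*(-26) = (2 + 14)*(-26) = 16*(-26) = -416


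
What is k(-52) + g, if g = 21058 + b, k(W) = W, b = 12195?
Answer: 33201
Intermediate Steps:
g = 33253 (g = 21058 + 12195 = 33253)
k(-52) + g = -52 + 33253 = 33201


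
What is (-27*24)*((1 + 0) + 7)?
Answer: -5184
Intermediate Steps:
(-27*24)*((1 + 0) + 7) = -648*(1 + 7) = -648*8 = -5184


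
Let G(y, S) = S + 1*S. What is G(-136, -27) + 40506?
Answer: 40452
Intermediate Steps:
G(y, S) = 2*S (G(y, S) = S + S = 2*S)
G(-136, -27) + 40506 = 2*(-27) + 40506 = -54 + 40506 = 40452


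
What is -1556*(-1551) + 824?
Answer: 2414180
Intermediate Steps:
-1556*(-1551) + 824 = 2413356 + 824 = 2414180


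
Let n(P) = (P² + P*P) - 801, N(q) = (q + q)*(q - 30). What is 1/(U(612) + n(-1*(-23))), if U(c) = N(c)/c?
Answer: 1/1421 ≈ 0.00070373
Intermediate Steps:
N(q) = 2*q*(-30 + q) (N(q) = (2*q)*(-30 + q) = 2*q*(-30 + q))
U(c) = -60 + 2*c (U(c) = (2*c*(-30 + c))/c = -60 + 2*c)
n(P) = -801 + 2*P² (n(P) = (P² + P²) - 801 = 2*P² - 801 = -801 + 2*P²)
1/(U(612) + n(-1*(-23))) = 1/((-60 + 2*612) + (-801 + 2*(-1*(-23))²)) = 1/((-60 + 1224) + (-801 + 2*23²)) = 1/(1164 + (-801 + 2*529)) = 1/(1164 + (-801 + 1058)) = 1/(1164 + 257) = 1/1421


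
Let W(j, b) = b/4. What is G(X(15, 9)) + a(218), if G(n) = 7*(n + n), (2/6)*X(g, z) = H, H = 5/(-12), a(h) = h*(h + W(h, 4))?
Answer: 95449/2 ≈ 47725.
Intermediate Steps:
W(j, b) = b/4 (W(j, b) = b*(¼) = b/4)
a(h) = h*(1 + h) (a(h) = h*(h + (¼)*4) = h*(h + 1) = h*(1 + h))
H = -5/12 (H = 5*(-1/12) = -5/12 ≈ -0.41667)
X(g, z) = -5/4 (X(g, z) = 3*(-5/12) = -5/4)
G(n) = 14*n (G(n) = 7*(2*n) = 14*n)
G(X(15, 9)) + a(218) = 14*(-5/4) + 218*(1 + 218) = -35/2 + 218*219 = -35/2 + 47742 = 95449/2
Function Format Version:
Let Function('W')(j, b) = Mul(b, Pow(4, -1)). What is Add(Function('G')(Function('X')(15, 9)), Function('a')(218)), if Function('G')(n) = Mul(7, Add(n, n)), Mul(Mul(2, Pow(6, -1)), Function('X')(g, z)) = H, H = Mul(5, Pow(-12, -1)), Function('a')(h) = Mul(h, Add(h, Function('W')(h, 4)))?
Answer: Rational(95449, 2) ≈ 47725.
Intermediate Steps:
Function('W')(j, b) = Mul(Rational(1, 4), b) (Function('W')(j, b) = Mul(b, Rational(1, 4)) = Mul(Rational(1, 4), b))
Function('a')(h) = Mul(h, Add(1, h)) (Function('a')(h) = Mul(h, Add(h, Mul(Rational(1, 4), 4))) = Mul(h, Add(h, 1)) = Mul(h, Add(1, h)))
H = Rational(-5, 12) (H = Mul(5, Rational(-1, 12)) = Rational(-5, 12) ≈ -0.41667)
Function('X')(g, z) = Rational(-5, 4) (Function('X')(g, z) = Mul(3, Rational(-5, 12)) = Rational(-5, 4))
Function('G')(n) = Mul(14, n) (Function('G')(n) = Mul(7, Mul(2, n)) = Mul(14, n))
Add(Function('G')(Function('X')(15, 9)), Function('a')(218)) = Add(Mul(14, Rational(-5, 4)), Mul(218, Add(1, 218))) = Add(Rational(-35, 2), Mul(218, 219)) = Add(Rational(-35, 2), 47742) = Rational(95449, 2)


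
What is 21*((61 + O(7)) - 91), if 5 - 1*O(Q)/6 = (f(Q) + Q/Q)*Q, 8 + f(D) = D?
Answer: 0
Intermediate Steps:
f(D) = -8 + D
O(Q) = 30 - 6*Q*(-7 + Q) (O(Q) = 30 - 6*((-8 + Q) + Q/Q)*Q = 30 - 6*((-8 + Q) + 1)*Q = 30 - 6*(-7 + Q)*Q = 30 - 6*Q*(-7 + Q))
21*((61 + O(7)) - 91) = 21*((61 + (30 - 6*7 - 6*7*(-8 + 7))) - 91) = 21*((61 + (30 - 42 - 6*7*(-1))) - 91) = 21*((61 + (30 - 42 + 42)) - 91) = 21*((61 + 30) - 91) = 21*(91 - 91) = 21*0 = 0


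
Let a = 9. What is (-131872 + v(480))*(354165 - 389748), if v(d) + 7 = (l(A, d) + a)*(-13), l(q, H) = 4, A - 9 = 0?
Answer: 4698663984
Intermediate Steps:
A = 9 (A = 9 + 0 = 9)
v(d) = -176 (v(d) = -7 + (4 + 9)*(-13) = -7 + 13*(-13) = -7 - 169 = -176)
(-131872 + v(480))*(354165 - 389748) = (-131872 - 176)*(354165 - 389748) = -132048*(-35583) = 4698663984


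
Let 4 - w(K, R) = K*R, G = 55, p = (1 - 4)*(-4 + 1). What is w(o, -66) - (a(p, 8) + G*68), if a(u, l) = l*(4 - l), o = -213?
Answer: -17762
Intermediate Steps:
p = 9 (p = -3*(-3) = 9)
w(K, R) = 4 - K*R
w(o, -66) - (a(p, 8) + G*68) = (4 - 1*(-213)*(-66)) - (8*(4 - 1*8) + 55*68) = (4 - 14058) - (8*(4 - 8) + 3740) = -14054 - (8*(-4) + 3740) = -14054 - (-32 + 3740) = -14054 - 1*3708 = -14054 - 3708 = -17762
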